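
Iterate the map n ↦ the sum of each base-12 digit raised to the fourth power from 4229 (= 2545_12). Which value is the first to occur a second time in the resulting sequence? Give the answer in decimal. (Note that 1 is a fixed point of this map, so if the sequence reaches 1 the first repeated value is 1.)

4229 = (2,5,4,5)_12 → 2⁴ + 5⁴ + 4⁴ + 5⁴ = 16 + 625 + 256 + 625 = 1522
1522 = (10,6,10)_12 → 10⁴ + 6⁴ + 10⁴ = 10000 + 1296 + 10000 = 21296
21296 = (1,0,3,10,8)_12 → 1⁴ + 0⁴ + 3⁴ + 10⁴ + 8⁴ = 1 + 0 + 81 + 10000 + 4096 = 14178
14178 = (8,2,5,6)_12 → 8⁴ + 2⁴ + 5⁴ + 6⁴ = 4096 + 16 + 625 + 1296 = 6033
6033 = (3,5,10,9)_12 → 3⁴ + 5⁴ + 10⁴ + 9⁴ = 81 + 625 + 10000 + 6561 = 17267
17267 = (9,11,10,11)_12 → 9⁴ + 11⁴ + 10⁴ + 11⁴ = 6561 + 14641 + 10000 + 14641 = 45843
45843 = (2,2,6,4,3)_12 → 2⁴ + 2⁴ + 6⁴ + 4⁴ + 3⁴ = 16 + 16 + 1296 + 256 + 81 = 1665
1665 = (11,6,9)_12 → 11⁴ + 6⁴ + 9⁴ = 14641 + 1296 + 6561 = 22498
22498 = (1,1,0,2,10)_12 → 1⁴ + 1⁴ + 0⁴ + 2⁴ + 10⁴ = 1 + 1 + 0 + 16 + 10000 = 10018
10018 = (5,9,6,10)_12 → 5⁴ + 9⁴ + 6⁴ + 10⁴ = 625 + 6561 + 1296 + 10000 = 18482
18482 = (10,8,4,2)_12 → 10⁴ + 8⁴ + 4⁴ + 2⁴ = 10000 + 4096 + 256 + 16 = 14368
14368 = (8,3,9,4)_12 → 8⁴ + 3⁴ + 9⁴ + 4⁴ = 4096 + 81 + 6561 + 256 = 10994
10994 = (6,4,4,2)_12 → 6⁴ + 4⁴ + 4⁴ + 2⁴ = 1296 + 256 + 256 + 16 = 1824
1824 = (1,0,8,0)_12 → 1⁴ + 0⁴ + 8⁴ + 0⁴ = 1 + 0 + 4096 + 0 = 4097
4097 = (2,4,5,5)_12 → 2⁴ + 4⁴ + 5⁴ + 5⁴ = 16 + 256 + 625 + 625 = 1522  — 1522 already appeared earlier.

1522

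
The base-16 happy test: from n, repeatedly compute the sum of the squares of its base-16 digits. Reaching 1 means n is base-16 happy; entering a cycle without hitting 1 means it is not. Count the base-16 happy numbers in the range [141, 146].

3

141: 141 → 233 → 277 → 27 → 122 → 149 → 106 → 136 → 128 → 64 → 16 → 1  — base-16 happy
142: 142 → 260 → 17 → 2 → 4 → 16 → 1  — base-16 happy
143: 143 → 289 → 6 → 36 → 20 → 17 → 2 → 4 → 16 → 1  — base-16 happy
144: 144 → 81 → 26 → 101 → 61 → 178 → 125 → 218 → 269 → 170 → 200 → 208 → 169 → 181 → 146 → 85 → 50 → 13 → 169  — not base-16 happy
145: 145 → 82 → 29 → 170 → 200 → 208 → 169 → 181 → 146 → 85 → 50 → 13 → 169  — not base-16 happy
146: 146 → 85 → 50 → 13 → 169 → 181 → 146  — not base-16 happy
base-16 happy: 141, 142, 143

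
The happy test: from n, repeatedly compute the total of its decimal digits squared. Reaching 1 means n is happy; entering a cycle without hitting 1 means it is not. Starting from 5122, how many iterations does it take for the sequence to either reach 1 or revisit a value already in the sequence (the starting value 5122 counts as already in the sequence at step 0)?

5122 → 5² + 1² + 2² + 2² = 34
34 → 3² + 4² = 25
25 → 2² + 5² = 29
29 → 2² + 9² = 85
85 → 8² + 5² = 89
89 → 8² + 9² = 145
145 → 1² + 4² + 5² = 42
42 → 4² + 2² = 20
20 → 2² + 0² = 4
4 → 4² = 16
16 → 1² + 6² = 37
37 → 3² + 7² = 58
58 → 5² + 8² = 89  — 89 repeats.
That took 13 steps.

13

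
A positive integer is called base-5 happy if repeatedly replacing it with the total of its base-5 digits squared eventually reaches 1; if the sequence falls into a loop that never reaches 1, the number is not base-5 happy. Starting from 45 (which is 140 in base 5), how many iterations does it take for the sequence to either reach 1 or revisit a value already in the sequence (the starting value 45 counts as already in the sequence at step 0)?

3

45 = (1,4,0)_5 → 17
17 = (3,2)_5 → 13
13 = (2,3)_5 → 13  — 13 repeats.
That took 3 steps.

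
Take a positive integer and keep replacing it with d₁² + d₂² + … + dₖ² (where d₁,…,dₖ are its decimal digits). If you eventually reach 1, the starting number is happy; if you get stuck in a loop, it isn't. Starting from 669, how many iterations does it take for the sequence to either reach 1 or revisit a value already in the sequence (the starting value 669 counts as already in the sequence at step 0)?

669 → 6² + 6² + 9² = 153
153 → 1² + 5² + 3² = 35
35 → 3² + 5² = 34
34 → 3² + 4² = 25
25 → 2² + 5² = 29
29 → 2² + 9² = 85
85 → 8² + 5² = 89
89 → 8² + 9² = 145
145 → 1² + 4² + 5² = 42
42 → 4² + 2² = 20
20 → 2² + 0² = 4
4 → 4² = 16
16 → 1² + 6² = 37
37 → 3² + 7² = 58
58 → 5² + 8² = 89  — 89 repeats.
That took 15 steps.

15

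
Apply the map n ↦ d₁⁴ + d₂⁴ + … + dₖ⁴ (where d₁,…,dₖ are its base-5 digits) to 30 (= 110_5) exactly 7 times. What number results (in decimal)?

594

30 = (1,1,0)_5 → 1⁴ + 1⁴ + 0⁴ = 1 + 1 + 0 = 2
2 = (2)_5 → 2⁴ = 16
16 = (3,1)_5 → 3⁴ + 1⁴ = 81 + 1 = 82
82 = (3,1,2)_5 → 3⁴ + 1⁴ + 2⁴ = 81 + 1 + 16 = 98
98 = (3,4,3)_5 → 3⁴ + 4⁴ + 3⁴ = 81 + 256 + 81 = 418
418 = (3,1,3,3)_5 → 3⁴ + 1⁴ + 3⁴ + 3⁴ = 81 + 1 + 81 + 81 = 244
244 = (1,4,3,4)_5 → 1⁴ + 4⁴ + 3⁴ + 4⁴ = 1 + 256 + 81 + 256 = 594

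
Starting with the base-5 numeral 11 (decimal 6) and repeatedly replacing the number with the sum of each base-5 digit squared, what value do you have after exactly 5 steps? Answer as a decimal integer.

6 = (1,1)_5 → 2
2 = (2)_5 → 4
4 = (4)_5 → 16
16 = (3,1)_5 → 10
10 = (2,0)_5 → 4

4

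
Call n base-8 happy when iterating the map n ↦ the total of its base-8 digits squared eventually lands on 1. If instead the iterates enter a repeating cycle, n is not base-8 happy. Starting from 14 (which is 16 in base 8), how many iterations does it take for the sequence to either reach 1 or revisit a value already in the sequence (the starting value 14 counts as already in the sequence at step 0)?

14 = (1,6)_8 → 1² + 6² = 1 + 36 = 37
37 = (4,5)_8 → 4² + 5² = 16 + 25 = 41
41 = (5,1)_8 → 5² + 1² = 25 + 1 = 26
26 = (3,2)_8 → 3² + 2² = 9 + 4 = 13
13 = (1,5)_8 → 1² + 5² = 1 + 25 = 26  — 26 repeats.
That took 5 steps.

5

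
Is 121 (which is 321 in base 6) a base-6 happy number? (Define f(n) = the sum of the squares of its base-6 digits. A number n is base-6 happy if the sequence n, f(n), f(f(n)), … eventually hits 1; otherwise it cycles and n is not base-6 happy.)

121 = (3,2,1)_6 → 14
14 = (2,2)_6 → 8
8 = (1,2)_6 → 5
5 = (5)_6 → 25
25 = (4,1)_6 → 17
17 = (2,5)_6 → 29
29 = (4,5)_6 → 41
41 = (1,0,5)_6 → 26
26 = (4,2)_6 → 20
20 = (3,2)_6 → 13
13 = (2,1)_6 → 5  — 5 already seen; the sequence cycles without reaching 1.

not base-6 happy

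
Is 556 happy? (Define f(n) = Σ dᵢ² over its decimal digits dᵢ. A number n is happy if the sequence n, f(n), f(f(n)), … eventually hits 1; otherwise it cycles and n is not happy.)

happy

556 → 5² + 5² + 6² = 86
86 → 8² + 6² = 100
100 → 1² + 0² + 0² = 1  — reached 1.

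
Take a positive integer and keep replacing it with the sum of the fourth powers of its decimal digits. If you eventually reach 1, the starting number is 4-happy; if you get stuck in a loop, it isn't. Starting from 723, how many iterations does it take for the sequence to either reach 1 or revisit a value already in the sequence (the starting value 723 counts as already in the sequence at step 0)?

723 → 2498
2498 → 10929
10929 → 13139
13139 → 6725
6725 → 4338
4338 → 4514
4514 → 1138
1138 → 4179
4179 → 9219
9219 → 13139  — 13139 repeats.
That took 10 steps.

10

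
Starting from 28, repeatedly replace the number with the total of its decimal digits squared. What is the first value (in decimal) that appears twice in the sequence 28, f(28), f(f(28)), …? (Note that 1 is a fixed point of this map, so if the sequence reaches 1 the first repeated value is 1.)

1

28 → 2² + 8² = 4 + 64 = 68
68 → 6² + 8² = 36 + 64 = 100
100 → 1² + 0² + 0² = 1 + 0 + 0 = 1  — reached the fixed point 1.
1 → 1, so 1 is the first repeated value.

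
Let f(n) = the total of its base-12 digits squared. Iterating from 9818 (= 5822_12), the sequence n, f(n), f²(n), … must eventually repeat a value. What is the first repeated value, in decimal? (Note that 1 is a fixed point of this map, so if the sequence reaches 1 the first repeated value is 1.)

65

9818 = (5,8,2,2)_12 → 5² + 8² + 2² + 2² = 97
97 = (8,1)_12 → 8² + 1² = 65
65 = (5,5)_12 → 5² + 5² = 50
50 = (4,2)_12 → 4² + 2² = 20
20 = (1,8)_12 → 1² + 8² = 65  — 65 already appeared earlier.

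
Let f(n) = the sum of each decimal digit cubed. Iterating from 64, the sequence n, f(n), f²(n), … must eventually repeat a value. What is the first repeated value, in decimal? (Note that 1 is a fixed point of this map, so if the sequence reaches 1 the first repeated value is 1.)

64 → 6³ + 4³ = 280
280 → 2³ + 8³ + 0³ = 520
520 → 5³ + 2³ + 0³ = 133
133 → 1³ + 3³ + 3³ = 55
55 → 5³ + 5³ = 250
250 → 2³ + 5³ + 0³ = 133  — 133 already appeared earlier.

133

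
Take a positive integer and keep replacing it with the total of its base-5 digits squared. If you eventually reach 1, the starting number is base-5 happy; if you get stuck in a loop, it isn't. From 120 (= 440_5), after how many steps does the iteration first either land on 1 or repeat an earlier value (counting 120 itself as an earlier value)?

7

120 = (4,4,0)_5 → 4² + 4² + 0² = 16 + 16 + 0 = 32
32 = (1,1,2)_5 → 1² + 1² + 2² = 1 + 1 + 4 = 6
6 = (1,1)_5 → 1² + 1² = 1 + 1 = 2
2 = (2)_5 → 2² = 4
4 = (4)_5 → 4² = 16
16 = (3,1)_5 → 3² + 1² = 9 + 1 = 10
10 = (2,0)_5 → 2² + 0² = 4 + 0 = 4  — 4 repeats.
That took 7 steps.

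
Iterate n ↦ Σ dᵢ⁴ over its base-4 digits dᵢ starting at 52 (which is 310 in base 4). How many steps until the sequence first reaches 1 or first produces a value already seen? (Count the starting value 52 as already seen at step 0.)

6

52 = (3,1,0)_4 → 82
82 = (1,1,0,2)_4 → 18
18 = (1,0,2)_4 → 17
17 = (1,0,1)_4 → 2
2 = (2)_4 → 16
16 = (1,0,0)_4 → 1  — reached 1.
That took 6 steps.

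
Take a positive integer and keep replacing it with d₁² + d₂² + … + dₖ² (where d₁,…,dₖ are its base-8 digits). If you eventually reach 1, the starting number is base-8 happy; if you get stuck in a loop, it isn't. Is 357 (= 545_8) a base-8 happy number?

357 = (5,4,5)_8 → 5² + 4² + 5² = 66
66 = (1,0,2)_8 → 1² + 0² + 2² = 5
5 = (5)_8 → 5² = 25
25 = (3,1)_8 → 3² + 1² = 10
10 = (1,2)_8 → 1² + 2² = 5  — 5 already seen; the sequence cycles without reaching 1.

not base-8 happy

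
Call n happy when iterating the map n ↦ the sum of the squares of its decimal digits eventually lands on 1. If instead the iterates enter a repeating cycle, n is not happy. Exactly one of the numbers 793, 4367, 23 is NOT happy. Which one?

4367

793: 793 → 139 → 91 → 82 → 68 → 100 → 1  — reaches 1 (happy)
4367: 4367 → 110 → 2 → 4 → 16 → 37 → 58 → 89 → 145 → 42 → 20 → 4  — repeats 4 (not happy)
23: 23 → 13 → 10 → 1  — reaches 1 (happy)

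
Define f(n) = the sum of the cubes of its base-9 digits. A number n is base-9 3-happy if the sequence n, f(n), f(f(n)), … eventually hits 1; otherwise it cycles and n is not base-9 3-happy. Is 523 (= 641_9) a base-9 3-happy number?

523 = (6,4,1)_9 → 6³ + 4³ + 1³ = 216 + 64 + 1 = 281
281 = (3,4,2)_9 → 3³ + 4³ + 2³ = 27 + 64 + 8 = 99
99 = (1,2,0)_9 → 1³ + 2³ + 0³ = 1 + 8 + 0 = 9
9 = (1,0)_9 → 1³ + 0³ = 1 + 0 = 1  — reached 1.

base-9 3-happy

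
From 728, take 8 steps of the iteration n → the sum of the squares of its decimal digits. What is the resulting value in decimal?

89

728 → 7² + 2² + 8² = 49 + 4 + 64 = 117
117 → 1² + 1² + 7² = 1 + 1 + 49 = 51
51 → 5² + 1² = 25 + 1 = 26
26 → 2² + 6² = 4 + 36 = 40
40 → 4² + 0² = 16 + 0 = 16
16 → 1² + 6² = 1 + 36 = 37
37 → 3² + 7² = 9 + 49 = 58
58 → 5² + 8² = 25 + 64 = 89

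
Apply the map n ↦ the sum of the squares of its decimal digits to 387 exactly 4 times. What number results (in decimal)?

65

387 → 3² + 8² + 7² = 9 + 64 + 49 = 122
122 → 1² + 2² + 2² = 1 + 4 + 4 = 9
9 → 9² = 81
81 → 8² + 1² = 64 + 1 = 65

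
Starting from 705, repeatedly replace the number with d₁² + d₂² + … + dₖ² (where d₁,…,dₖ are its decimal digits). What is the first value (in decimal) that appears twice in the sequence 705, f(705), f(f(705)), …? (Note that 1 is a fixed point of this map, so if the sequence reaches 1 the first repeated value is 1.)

705 → 7² + 0² + 5² = 74
74 → 7² + 4² = 65
65 → 6² + 5² = 61
61 → 6² + 1² = 37
37 → 3² + 7² = 58
58 → 5² + 8² = 89
89 → 8² + 9² = 145
145 → 1² + 4² + 5² = 42
42 → 4² + 2² = 20
20 → 2² + 0² = 4
4 → 4² = 16
16 → 1² + 6² = 37  — 37 already appeared earlier.

37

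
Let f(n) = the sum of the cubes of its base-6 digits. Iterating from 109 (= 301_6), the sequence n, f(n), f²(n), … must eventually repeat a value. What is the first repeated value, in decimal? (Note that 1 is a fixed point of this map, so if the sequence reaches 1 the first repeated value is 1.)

109 = (3,0,1)_6 → 3³ + 0³ + 1³ = 28
28 = (4,4)_6 → 4³ + 4³ = 128
128 = (3,3,2)_6 → 3³ + 3³ + 2³ = 62
62 = (1,4,2)_6 → 1³ + 4³ + 2³ = 73
73 = (2,0,1)_6 → 2³ + 0³ + 1³ = 9
9 = (1,3)_6 → 1³ + 3³ = 28  — 28 already appeared earlier.

28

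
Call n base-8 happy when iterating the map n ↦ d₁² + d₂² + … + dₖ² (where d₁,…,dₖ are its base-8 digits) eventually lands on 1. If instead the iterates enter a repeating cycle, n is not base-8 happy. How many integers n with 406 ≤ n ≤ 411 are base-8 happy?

1

406: 406 → 76 → 18 → 8 → 1  — base-8 happy
407: 407 → 89 → 11 → 10 → 5 → 25 → 10  — not base-8 happy
408: 408 → 45 → 50 → 40 → 25 → 10 → 5 → 25  — not base-8 happy
409: 409 → 46 → 61 → 74 → 6 → 36 → 32 → 16 → 4 → 16  — not base-8 happy
410: 410 → 49 → 37 → 41 → 26 → 13 → 26  — not base-8 happy
411: 411 → 54 → 72 → 2 → 4 → 16 → 4  — not base-8 happy
base-8 happy: 406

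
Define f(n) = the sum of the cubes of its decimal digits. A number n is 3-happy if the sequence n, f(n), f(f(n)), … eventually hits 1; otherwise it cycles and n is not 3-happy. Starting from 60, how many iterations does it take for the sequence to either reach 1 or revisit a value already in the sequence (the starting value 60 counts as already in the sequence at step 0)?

11

60 → 6³ + 0³ = 216
216 → 2³ + 1³ + 6³ = 225
225 → 2³ + 2³ + 5³ = 141
141 → 1³ + 4³ + 1³ = 66
66 → 6³ + 6³ = 432
432 → 4³ + 3³ + 2³ = 99
99 → 9³ + 9³ = 1458
1458 → 1³ + 4³ + 5³ + 8³ = 702
702 → 7³ + 0³ + 2³ = 351
351 → 3³ + 5³ + 1³ = 153
153 → 1³ + 5³ + 3³ = 153  — 153 repeats.
That took 11 steps.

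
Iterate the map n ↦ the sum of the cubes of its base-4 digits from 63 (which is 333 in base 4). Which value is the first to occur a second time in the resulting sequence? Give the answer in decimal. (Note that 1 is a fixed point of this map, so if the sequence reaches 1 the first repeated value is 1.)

9

63 = (3,3,3)_4 → 3³ + 3³ + 3³ = 81
81 = (1,1,0,1)_4 → 1³ + 1³ + 0³ + 1³ = 3
3 = (3)_4 → 3³ = 27
27 = (1,2,3)_4 → 1³ + 2³ + 3³ = 36
36 = (2,1,0)_4 → 2³ + 1³ + 0³ = 9
9 = (2,1)_4 → 2³ + 1³ = 9  — 9 already appeared earlier.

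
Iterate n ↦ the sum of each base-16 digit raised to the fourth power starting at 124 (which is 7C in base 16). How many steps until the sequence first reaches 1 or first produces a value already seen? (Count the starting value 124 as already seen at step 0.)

124 = (7,12)_16 → 23137
23137 = (5,10,6,1)_16 → 11922
11922 = (2,14,9,2)_16 → 45009
45009 = (10,15,13,1)_16 → 89187
89187 = (1,5,12,6,3)_16 → 22739
22739 = (5,8,13,3)_16 → 33363
33363 = (8,2,5,3)_16 → 4818
4818 = (1,2,13,2)_16 → 28594
28594 = (6,15,11,2)_16 → 66578
66578 = (1,0,4,1,2)_16 → 274
274 = (1,1,2)_16 → 18
18 = (1,2)_16 → 17
17 = (1,1)_16 → 2
2 = (2)_16 → 16
16 = (1,0)_16 → 1  — reached 1.
That took 15 steps.

15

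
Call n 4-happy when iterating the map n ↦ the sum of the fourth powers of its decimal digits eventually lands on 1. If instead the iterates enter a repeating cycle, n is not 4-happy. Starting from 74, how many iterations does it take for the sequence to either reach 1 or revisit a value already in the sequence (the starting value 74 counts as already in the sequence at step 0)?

9

74 → 7⁴ + 4⁴ = 2401 + 256 = 2657
2657 → 2⁴ + 6⁴ + 5⁴ + 7⁴ = 16 + 1296 + 625 + 2401 = 4338
4338 → 4⁴ + 3⁴ + 3⁴ + 8⁴ = 256 + 81 + 81 + 4096 = 4514
4514 → 4⁴ + 5⁴ + 1⁴ + 4⁴ = 256 + 625 + 1 + 256 = 1138
1138 → 1⁴ + 1⁴ + 3⁴ + 8⁴ = 1 + 1 + 81 + 4096 = 4179
4179 → 4⁴ + 1⁴ + 7⁴ + 9⁴ = 256 + 1 + 2401 + 6561 = 9219
9219 → 9⁴ + 2⁴ + 1⁴ + 9⁴ = 6561 + 16 + 1 + 6561 = 13139
13139 → 1⁴ + 3⁴ + 1⁴ + 3⁴ + 9⁴ = 1 + 81 + 1 + 81 + 6561 = 6725
6725 → 6⁴ + 7⁴ + 2⁴ + 5⁴ = 1296 + 2401 + 16 + 625 = 4338  — 4338 repeats.
That took 9 steps.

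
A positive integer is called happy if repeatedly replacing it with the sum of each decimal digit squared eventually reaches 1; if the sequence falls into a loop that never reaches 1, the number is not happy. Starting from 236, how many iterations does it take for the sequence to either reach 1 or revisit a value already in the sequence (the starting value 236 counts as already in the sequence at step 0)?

5

236 → 2² + 3² + 6² = 4 + 9 + 36 = 49
49 → 4² + 9² = 16 + 81 = 97
97 → 9² + 7² = 81 + 49 = 130
130 → 1² + 3² + 0² = 1 + 9 + 0 = 10
10 → 1² + 0² = 1 + 0 = 1  — reached 1.
That took 5 steps.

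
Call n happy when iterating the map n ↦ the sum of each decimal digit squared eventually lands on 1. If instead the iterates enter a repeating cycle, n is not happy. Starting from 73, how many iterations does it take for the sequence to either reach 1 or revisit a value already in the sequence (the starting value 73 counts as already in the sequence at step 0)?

73 → 58
58 → 89
89 → 145
145 → 42
42 → 20
20 → 4
4 → 16
16 → 37
37 → 58  — 58 repeats.
That took 9 steps.

9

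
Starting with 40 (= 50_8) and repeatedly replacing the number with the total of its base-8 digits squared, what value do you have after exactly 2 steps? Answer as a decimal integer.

10

40 = (5,0)_8 → 25
25 = (3,1)_8 → 10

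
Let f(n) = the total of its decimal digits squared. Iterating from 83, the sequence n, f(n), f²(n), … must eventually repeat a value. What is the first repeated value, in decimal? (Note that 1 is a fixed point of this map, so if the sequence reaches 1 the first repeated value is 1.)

83 → 8² + 3² = 73
73 → 7² + 3² = 58
58 → 5² + 8² = 89
89 → 8² + 9² = 145
145 → 1² + 4² + 5² = 42
42 → 4² + 2² = 20
20 → 2² + 0² = 4
4 → 4² = 16
16 → 1² + 6² = 37
37 → 3² + 7² = 58  — 58 already appeared earlier.

58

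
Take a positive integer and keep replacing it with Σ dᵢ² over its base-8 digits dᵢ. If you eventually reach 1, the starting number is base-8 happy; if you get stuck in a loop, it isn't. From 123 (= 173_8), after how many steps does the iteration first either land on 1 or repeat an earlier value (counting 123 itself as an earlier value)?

11

123 = (1,7,3)_8 → 1² + 7² + 3² = 59
59 = (7,3)_8 → 7² + 3² = 58
58 = (7,2)_8 → 7² + 2² = 53
53 = (6,5)_8 → 6² + 5² = 61
61 = (7,5)_8 → 7² + 5² = 74
74 = (1,1,2)_8 → 1² + 1² + 2² = 6
6 = (6)_8 → 6² = 36
36 = (4,4)_8 → 4² + 4² = 32
32 = (4,0)_8 → 4² + 0² = 16
16 = (2,0)_8 → 2² + 0² = 4
4 = (4)_8 → 4² = 16  — 16 repeats.
That took 11 steps.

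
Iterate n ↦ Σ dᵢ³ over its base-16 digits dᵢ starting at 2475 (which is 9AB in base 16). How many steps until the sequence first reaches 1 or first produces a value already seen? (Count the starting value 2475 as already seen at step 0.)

8

2475 = (9,10,11)_16 → 9³ + 10³ + 11³ = 3060
3060 = (11,15,4)_16 → 11³ + 15³ + 4³ = 4770
4770 = (1,2,10,2)_16 → 1³ + 2³ + 10³ + 2³ = 1017
1017 = (3,15,9)_16 → 3³ + 15³ + 9³ = 4131
4131 = (1,0,2,3)_16 → 1³ + 0³ + 2³ + 3³ = 36
36 = (2,4)_16 → 2³ + 4³ = 72
72 = (4,8)_16 → 4³ + 8³ = 576
576 = (2,4,0)_16 → 2³ + 4³ + 0³ = 72  — 72 repeats.
That took 8 steps.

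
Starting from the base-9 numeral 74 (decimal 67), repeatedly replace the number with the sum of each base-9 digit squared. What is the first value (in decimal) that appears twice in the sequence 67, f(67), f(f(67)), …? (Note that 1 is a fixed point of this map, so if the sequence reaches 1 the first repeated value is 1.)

65

67 = (7,4)_9 → 7² + 4² = 49 + 16 = 65
65 = (7,2)_9 → 7² + 2² = 49 + 4 = 53
53 = (5,8)_9 → 5² + 8² = 25 + 64 = 89
89 = (1,0,8)_9 → 1² + 0² + 8² = 1 + 0 + 64 = 65  — 65 already appeared earlier.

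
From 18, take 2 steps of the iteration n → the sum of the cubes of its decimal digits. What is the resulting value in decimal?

153

18 → 1³ + 8³ = 1 + 512 = 513
513 → 5³ + 1³ + 3³ = 125 + 1 + 27 = 153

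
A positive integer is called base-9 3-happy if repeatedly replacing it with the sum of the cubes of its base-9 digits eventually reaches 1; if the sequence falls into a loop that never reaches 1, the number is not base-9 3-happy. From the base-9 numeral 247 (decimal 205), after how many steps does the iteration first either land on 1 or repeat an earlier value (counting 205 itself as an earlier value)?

205 = (2,4,7)_9 → 415
415 = (5,1,1)_9 → 127
127 = (1,5,1)_9 → 127  — 127 repeats.
That took 3 steps.

3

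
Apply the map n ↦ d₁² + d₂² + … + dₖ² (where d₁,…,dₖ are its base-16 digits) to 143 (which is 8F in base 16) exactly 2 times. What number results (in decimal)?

6

143 = (8,15)_16 → 8² + 15² = 289
289 = (1,2,1)_16 → 1² + 2² + 1² = 6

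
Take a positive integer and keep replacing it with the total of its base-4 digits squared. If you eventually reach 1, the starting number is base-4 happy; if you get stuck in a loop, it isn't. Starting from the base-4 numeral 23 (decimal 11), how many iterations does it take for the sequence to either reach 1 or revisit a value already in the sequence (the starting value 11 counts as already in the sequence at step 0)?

11 = (2,3)_4 → 2² + 3² = 13
13 = (3,1)_4 → 3² + 1² = 10
10 = (2,2)_4 → 2² + 2² = 8
8 = (2,0)_4 → 2² + 0² = 4
4 = (1,0)_4 → 1² + 0² = 1  — reached 1.
That took 5 steps.

5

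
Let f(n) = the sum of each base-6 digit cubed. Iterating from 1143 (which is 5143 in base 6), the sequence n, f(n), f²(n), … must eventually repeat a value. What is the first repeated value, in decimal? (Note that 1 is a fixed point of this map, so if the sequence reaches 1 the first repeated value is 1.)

1143 = (5,1,4,3)_6 → 5³ + 1³ + 4³ + 3³ = 125 + 1 + 64 + 27 = 217
217 = (1,0,0,1)_6 → 1³ + 0³ + 0³ + 1³ = 1 + 0 + 0 + 1 = 2
2 = (2)_6 → 2³ = 8
8 = (1,2)_6 → 1³ + 2³ = 1 + 8 = 9
9 = (1,3)_6 → 1³ + 3³ = 1 + 27 = 28
28 = (4,4)_6 → 4³ + 4³ = 64 + 64 = 128
128 = (3,3,2)_6 → 3³ + 3³ + 2³ = 27 + 27 + 8 = 62
62 = (1,4,2)_6 → 1³ + 4³ + 2³ = 1 + 64 + 8 = 73
73 = (2,0,1)_6 → 2³ + 0³ + 1³ = 8 + 0 + 1 = 9  — 9 already appeared earlier.

9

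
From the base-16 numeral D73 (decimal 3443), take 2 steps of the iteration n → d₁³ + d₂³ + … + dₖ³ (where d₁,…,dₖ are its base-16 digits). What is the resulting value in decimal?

3443 = (13,7,3)_16 → 13³ + 7³ + 3³ = 2197 + 343 + 27 = 2567
2567 = (10,0,7)_16 → 10³ + 0³ + 7³ = 1000 + 0 + 343 = 1343

1343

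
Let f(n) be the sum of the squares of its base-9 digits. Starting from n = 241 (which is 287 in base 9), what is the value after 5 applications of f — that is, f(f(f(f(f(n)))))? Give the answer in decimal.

89

241 = (2,8,7)_9 → 2² + 8² + 7² = 4 + 64 + 49 = 117
117 = (1,4,0)_9 → 1² + 4² + 0² = 1 + 16 + 0 = 17
17 = (1,8)_9 → 1² + 8² = 1 + 64 = 65
65 = (7,2)_9 → 7² + 2² = 49 + 4 = 53
53 = (5,8)_9 → 5² + 8² = 25 + 64 = 89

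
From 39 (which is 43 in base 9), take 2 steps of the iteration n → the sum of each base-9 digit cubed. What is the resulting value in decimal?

39 = (4,3)_9 → 4³ + 3³ = 91
91 = (1,1,1)_9 → 1³ + 1³ + 1³ = 3

3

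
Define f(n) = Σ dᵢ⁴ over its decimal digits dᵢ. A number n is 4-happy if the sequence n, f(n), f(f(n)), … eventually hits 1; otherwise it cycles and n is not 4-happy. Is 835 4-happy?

835 → 8⁴ + 3⁴ + 5⁴ = 4096 + 81 + 625 = 4802
4802 → 4⁴ + 8⁴ + 0⁴ + 2⁴ = 256 + 4096 + 0 + 16 = 4368
4368 → 4⁴ + 3⁴ + 6⁴ + 8⁴ = 256 + 81 + 1296 + 4096 = 5729
5729 → 5⁴ + 7⁴ + 2⁴ + 9⁴ = 625 + 2401 + 16 + 6561 = 9603
9603 → 9⁴ + 6⁴ + 0⁴ + 3⁴ = 6561 + 1296 + 0 + 81 = 7938
7938 → 7⁴ + 9⁴ + 3⁴ + 8⁴ = 2401 + 6561 + 81 + 4096 = 13139
13139 → 1⁴ + 3⁴ + 1⁴ + 3⁴ + 9⁴ = 1 + 81 + 1 + 81 + 6561 = 6725
6725 → 6⁴ + 7⁴ + 2⁴ + 5⁴ = 1296 + 2401 + 16 + 625 = 4338
4338 → 4⁴ + 3⁴ + 3⁴ + 8⁴ = 256 + 81 + 81 + 4096 = 4514
4514 → 4⁴ + 5⁴ + 1⁴ + 4⁴ = 256 + 625 + 1 + 256 = 1138
1138 → 1⁴ + 1⁴ + 3⁴ + 8⁴ = 1 + 1 + 81 + 4096 = 4179
4179 → 4⁴ + 1⁴ + 7⁴ + 9⁴ = 256 + 1 + 2401 + 6561 = 9219
9219 → 9⁴ + 2⁴ + 1⁴ + 9⁴ = 6561 + 16 + 1 + 6561 = 13139  — 13139 already seen; the sequence cycles without reaching 1.

not 4-happy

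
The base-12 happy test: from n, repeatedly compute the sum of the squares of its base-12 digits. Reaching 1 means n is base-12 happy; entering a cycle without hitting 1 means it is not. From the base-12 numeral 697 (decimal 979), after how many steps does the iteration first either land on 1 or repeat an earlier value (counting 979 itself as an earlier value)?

979 = (6,9,7)_12 → 6² + 9² + 7² = 166
166 = (1,1,10)_12 → 1² + 1² + 10² = 102
102 = (8,6)_12 → 8² + 6² = 100
100 = (8,4)_12 → 8² + 4² = 80
80 = (6,8)_12 → 6² + 8² = 100  — 100 repeats.
That took 5 steps.

5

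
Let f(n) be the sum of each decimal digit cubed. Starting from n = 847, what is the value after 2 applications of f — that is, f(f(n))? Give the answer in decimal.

847 → 919
919 → 1459

1459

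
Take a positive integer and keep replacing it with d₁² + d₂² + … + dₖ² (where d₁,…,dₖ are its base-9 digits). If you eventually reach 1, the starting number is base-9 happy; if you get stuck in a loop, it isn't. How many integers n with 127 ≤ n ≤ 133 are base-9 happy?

127: 127 → 27 → 9 → 1  (reaches 1)
128: 128 → 30 → 18 → 4 → 16 → 50 → 50  (repeats 50)
129: 129 → 35 → 73 → 65 → 53 → 89 → 65  (repeats 65)
130: 130 → 42 → 52 → 74 → 68 → 74  (repeats 74)
131: 131 → 51 → 61 → 85 → 17 → 65 → 53 → 89 → 65  (repeats 65)
132: 132 → 62 → 100 → 6 → 36 → 16 → 50 → 50  (repeats 50)
133: 133 → 75 → 73 → 65 → 53 → 89 → 65  (repeats 65)
base-9 happy: 127

1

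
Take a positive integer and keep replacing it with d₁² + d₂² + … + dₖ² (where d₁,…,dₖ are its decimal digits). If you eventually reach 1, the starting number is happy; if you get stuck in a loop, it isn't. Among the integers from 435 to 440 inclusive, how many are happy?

1

435: 435 → 50 → 25 → 29 → 85 → 89 → 145 → 42 → 20 → 4 → 16 → 37 → 58 → 89  (repeats 89)
436: 436 → 61 → 37 → 58 → 89 → 145 → 42 → 20 → 4 → 16 → 37  (repeats 37)
437: 437 → 74 → 65 → 61 → 37 → 58 → 89 → 145 → 42 → 20 → 4 → 16 → 37  (repeats 37)
438: 438 → 89 → 145 → 42 → 20 → 4 → 16 → 37 → 58 → 89  (repeats 89)
439: 439 → 106 → 37 → 58 → 89 → 145 → 42 → 20 → 4 → 16 → 37  (repeats 37)
440: 440 → 32 → 13 → 10 → 1  (reaches 1)
happy: 440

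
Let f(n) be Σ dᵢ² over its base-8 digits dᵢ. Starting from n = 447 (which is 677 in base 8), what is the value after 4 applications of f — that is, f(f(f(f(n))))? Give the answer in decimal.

10

447 = (6,7,7)_8 → 6² + 7² + 7² = 134
134 = (2,0,6)_8 → 2² + 0² + 6² = 40
40 = (5,0)_8 → 5² + 0² = 25
25 = (3,1)_8 → 3² + 1² = 10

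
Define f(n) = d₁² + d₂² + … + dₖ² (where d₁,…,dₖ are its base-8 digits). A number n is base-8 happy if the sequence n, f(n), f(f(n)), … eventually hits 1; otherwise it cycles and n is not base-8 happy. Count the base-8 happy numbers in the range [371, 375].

371: 371 → 70 → 37 → 41 → 26 → 13 → 26  — not base-8 happy
372: 372 → 77 → 27 → 18 → 8 → 1  — base-8 happy
373: 373 → 86 → 41 → 26 → 13 → 26  — not base-8 happy
374: 374 → 97 → 18 → 8 → 1  — base-8 happy
375: 375 → 110 → 62 → 85 → 30 → 45 → 50 → 40 → 25 → 10 → 5 → 25  — not base-8 happy
base-8 happy: 372, 374

2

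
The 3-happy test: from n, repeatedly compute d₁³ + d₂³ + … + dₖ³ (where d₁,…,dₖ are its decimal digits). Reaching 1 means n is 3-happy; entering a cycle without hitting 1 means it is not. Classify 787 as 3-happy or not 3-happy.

3-happy

787 → 7³ + 8³ + 7³ = 1198
1198 → 1³ + 1³ + 9³ + 8³ = 1243
1243 → 1³ + 2³ + 4³ + 3³ = 100
100 → 1³ + 0³ + 0³ = 1  — reached 1.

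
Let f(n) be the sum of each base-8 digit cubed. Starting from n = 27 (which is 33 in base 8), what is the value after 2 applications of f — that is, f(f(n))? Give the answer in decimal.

27 = (3,3)_8 → 54
54 = (6,6)_8 → 432

432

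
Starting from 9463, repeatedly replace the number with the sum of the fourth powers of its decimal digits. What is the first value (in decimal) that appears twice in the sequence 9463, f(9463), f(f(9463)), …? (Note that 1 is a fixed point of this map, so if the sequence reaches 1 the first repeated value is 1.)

2178

9463 → 9⁴ + 4⁴ + 6⁴ + 3⁴ = 8194
8194 → 8⁴ + 1⁴ + 9⁴ + 4⁴ = 10914
10914 → 1⁴ + 0⁴ + 9⁴ + 1⁴ + 4⁴ = 6819
6819 → 6⁴ + 8⁴ + 1⁴ + 9⁴ = 11954
11954 → 1⁴ + 1⁴ + 9⁴ + 5⁴ + 4⁴ = 7444
7444 → 7⁴ + 4⁴ + 4⁴ + 4⁴ = 3169
3169 → 3⁴ + 1⁴ + 6⁴ + 9⁴ = 7939
7939 → 7⁴ + 9⁴ + 3⁴ + 9⁴ = 15604
15604 → 1⁴ + 5⁴ + 6⁴ + 0⁴ + 4⁴ = 2178
2178 → 2⁴ + 1⁴ + 7⁴ + 8⁴ = 6514
6514 → 6⁴ + 5⁴ + 1⁴ + 4⁴ = 2178  — 2178 already appeared earlier.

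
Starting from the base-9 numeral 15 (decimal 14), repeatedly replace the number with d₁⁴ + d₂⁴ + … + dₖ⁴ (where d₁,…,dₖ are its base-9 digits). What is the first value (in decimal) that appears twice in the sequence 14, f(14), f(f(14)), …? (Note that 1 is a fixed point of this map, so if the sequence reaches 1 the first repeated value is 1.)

4098

14 = (1,5)_9 → 1⁴ + 5⁴ = 1 + 625 = 626
626 = (7,6,5)_9 → 7⁴ + 6⁴ + 5⁴ = 2401 + 1296 + 625 = 4322
4322 = (5,8,3,2)_9 → 5⁴ + 8⁴ + 3⁴ + 2⁴ = 625 + 4096 + 81 + 16 = 4818
4818 = (6,5,4,3)_9 → 6⁴ + 5⁴ + 4⁴ + 3⁴ = 1296 + 625 + 256 + 81 = 2258
2258 = (3,0,7,8)_9 → 3⁴ + 0⁴ + 7⁴ + 8⁴ = 81 + 0 + 2401 + 4096 = 6578
6578 = (1,0,0,1,8)_9 → 1⁴ + 0⁴ + 0⁴ + 1⁴ + 8⁴ = 1 + 0 + 0 + 1 + 4096 = 4098
4098 = (5,5,5,3)_9 → 5⁴ + 5⁴ + 5⁴ + 3⁴ = 625 + 625 + 625 + 81 = 1956
1956 = (2,6,1,3)_9 → 2⁴ + 6⁴ + 1⁴ + 3⁴ = 16 + 1296 + 1 + 81 = 1394
1394 = (1,8,1,8)_9 → 1⁴ + 8⁴ + 1⁴ + 8⁴ = 1 + 4096 + 1 + 4096 = 8194
8194 = (1,2,2,1,4)_9 → 1⁴ + 2⁴ + 2⁴ + 1⁴ + 4⁴ = 1 + 16 + 16 + 1 + 256 = 290
290 = (3,5,2)_9 → 3⁴ + 5⁴ + 2⁴ = 81 + 625 + 16 = 722
722 = (8,8,2)_9 → 8⁴ + 8⁴ + 2⁴ = 4096 + 4096 + 16 = 8208
8208 = (1,2,2,3,0)_9 → 1⁴ + 2⁴ + 2⁴ + 3⁴ + 0⁴ = 1 + 16 + 16 + 81 + 0 = 114
114 = (1,3,6)_9 → 1⁴ + 3⁴ + 6⁴ = 1 + 81 + 1296 = 1378
1378 = (1,8,0,1)_9 → 1⁴ + 8⁴ + 0⁴ + 1⁴ = 1 + 4096 + 0 + 1 = 4098  — 4098 already appeared earlier.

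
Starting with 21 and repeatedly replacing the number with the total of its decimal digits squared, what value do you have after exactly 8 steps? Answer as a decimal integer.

20

21 → 2² + 1² = 4 + 1 = 5
5 → 5² = 25
25 → 2² + 5² = 4 + 25 = 29
29 → 2² + 9² = 4 + 81 = 85
85 → 8² + 5² = 64 + 25 = 89
89 → 8² + 9² = 64 + 81 = 145
145 → 1² + 4² + 5² = 1 + 16 + 25 = 42
42 → 4² + 2² = 16 + 4 = 20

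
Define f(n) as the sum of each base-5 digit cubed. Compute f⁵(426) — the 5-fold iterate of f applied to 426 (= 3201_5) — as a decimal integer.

28

426 = (3,2,0,1)_5 → 3³ + 2³ + 0³ + 1³ = 27 + 8 + 0 + 1 = 36
36 = (1,2,1)_5 → 1³ + 2³ + 1³ = 1 + 8 + 1 = 10
10 = (2,0)_5 → 2³ + 0³ = 8 + 0 = 8
8 = (1,3)_5 → 1³ + 3³ = 1 + 27 = 28
28 = (1,0,3)_5 → 1³ + 0³ + 3³ = 1 + 0 + 27 = 28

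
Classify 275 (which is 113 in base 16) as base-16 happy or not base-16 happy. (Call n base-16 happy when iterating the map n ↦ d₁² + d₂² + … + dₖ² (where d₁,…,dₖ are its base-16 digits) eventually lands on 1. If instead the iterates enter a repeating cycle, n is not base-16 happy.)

base-16 happy

275 = (1,1,3)_16 → 1² + 1² + 3² = 11
11 = (11)_16 → 11² = 121
121 = (7,9)_16 → 7² + 9² = 130
130 = (8,2)_16 → 8² + 2² = 68
68 = (4,4)_16 → 4² + 4² = 32
32 = (2,0)_16 → 2² + 0² = 4
4 = (4)_16 → 4² = 16
16 = (1,0)_16 → 1² + 0² = 1  — reached 1.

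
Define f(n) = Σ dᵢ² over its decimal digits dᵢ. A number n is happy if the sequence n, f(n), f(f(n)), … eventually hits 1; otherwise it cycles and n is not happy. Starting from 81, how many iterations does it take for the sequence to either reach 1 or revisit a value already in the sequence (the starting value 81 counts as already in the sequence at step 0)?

11

81 → 8² + 1² = 65
65 → 6² + 5² = 61
61 → 6² + 1² = 37
37 → 3² + 7² = 58
58 → 5² + 8² = 89
89 → 8² + 9² = 145
145 → 1² + 4² + 5² = 42
42 → 4² + 2² = 20
20 → 2² + 0² = 4
4 → 4² = 16
16 → 1² + 6² = 37  — 37 repeats.
That took 11 steps.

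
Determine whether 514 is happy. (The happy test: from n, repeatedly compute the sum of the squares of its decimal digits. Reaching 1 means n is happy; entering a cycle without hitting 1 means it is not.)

514 → 42
42 → 20
20 → 4
4 → 16
16 → 37
37 → 58
58 → 89
89 → 145
145 → 42  — 42 already seen; the sequence cycles without reaching 1.

not happy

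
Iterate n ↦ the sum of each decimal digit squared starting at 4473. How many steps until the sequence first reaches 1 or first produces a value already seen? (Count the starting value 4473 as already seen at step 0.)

4473 → 90
90 → 81
81 → 65
65 → 61
61 → 37
37 → 58
58 → 89
89 → 145
145 → 42
42 → 20
20 → 4
4 → 16
16 → 37  — 37 repeats.
That took 13 steps.

13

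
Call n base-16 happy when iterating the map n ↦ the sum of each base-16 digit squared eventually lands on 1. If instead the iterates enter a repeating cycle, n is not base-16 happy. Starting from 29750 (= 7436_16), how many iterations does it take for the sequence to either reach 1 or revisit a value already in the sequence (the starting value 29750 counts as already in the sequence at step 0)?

8

29750 = (7,4,3,6)_16 → 7² + 4² + 3² + 6² = 49 + 16 + 9 + 36 = 110
110 = (6,14)_16 → 6² + 14² = 36 + 196 = 232
232 = (14,8)_16 → 14² + 8² = 196 + 64 = 260
260 = (1,0,4)_16 → 1² + 0² + 4² = 1 + 0 + 16 = 17
17 = (1,1)_16 → 1² + 1² = 1 + 1 = 2
2 = (2)_16 → 2² = 4
4 = (4)_16 → 4² = 16
16 = (1,0)_16 → 1² + 0² = 1 + 0 = 1  — reached 1.
That took 8 steps.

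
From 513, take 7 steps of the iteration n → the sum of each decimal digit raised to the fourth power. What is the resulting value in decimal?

513 → 707
707 → 4802
4802 → 4368
4368 → 5729
5729 → 9603
9603 → 7938
7938 → 13139

13139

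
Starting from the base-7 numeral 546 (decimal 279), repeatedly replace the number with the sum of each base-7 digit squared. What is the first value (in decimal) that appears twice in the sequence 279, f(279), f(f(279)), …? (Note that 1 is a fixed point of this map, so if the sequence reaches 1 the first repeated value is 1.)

279 = (5,4,6)_7 → 5² + 4² + 6² = 25 + 16 + 36 = 77
77 = (1,4,0)_7 → 1² + 4² + 0² = 1 + 16 + 0 = 17
17 = (2,3)_7 → 2² + 3² = 4 + 9 = 13
13 = (1,6)_7 → 1² + 6² = 1 + 36 = 37
37 = (5,2)_7 → 5² + 2² = 25 + 4 = 29
29 = (4,1)_7 → 4² + 1² = 16 + 1 = 17  — 17 already appeared earlier.

17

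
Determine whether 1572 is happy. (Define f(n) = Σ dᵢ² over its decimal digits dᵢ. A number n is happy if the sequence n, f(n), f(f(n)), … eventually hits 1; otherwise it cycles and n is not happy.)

1572 → 1² + 5² + 7² + 2² = 1 + 25 + 49 + 4 = 79
79 → 7² + 9² = 49 + 81 = 130
130 → 1² + 3² + 0² = 1 + 9 + 0 = 10
10 → 1² + 0² = 1 + 0 = 1  — reached 1.

happy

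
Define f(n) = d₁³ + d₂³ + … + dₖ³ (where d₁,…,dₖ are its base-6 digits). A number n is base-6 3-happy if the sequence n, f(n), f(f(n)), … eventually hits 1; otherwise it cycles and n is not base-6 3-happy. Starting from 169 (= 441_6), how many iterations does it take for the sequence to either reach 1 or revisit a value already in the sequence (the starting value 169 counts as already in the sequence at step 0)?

169 = (4,4,1)_6 → 4³ + 4³ + 1³ = 129
129 = (3,3,3)_6 → 3³ + 3³ + 3³ = 81
81 = (2,1,3)_6 → 2³ + 1³ + 3³ = 36
36 = (1,0,0)_6 → 1³ + 0³ + 0³ = 1  — reached 1.
That took 4 steps.

4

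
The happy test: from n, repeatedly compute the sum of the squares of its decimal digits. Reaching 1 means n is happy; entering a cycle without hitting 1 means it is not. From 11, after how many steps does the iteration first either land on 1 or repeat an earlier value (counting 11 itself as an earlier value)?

11 → 1² + 1² = 2
2 → 2² = 4
4 → 4² = 16
16 → 1² + 6² = 37
37 → 3² + 7² = 58
58 → 5² + 8² = 89
89 → 8² + 9² = 145
145 → 1² + 4² + 5² = 42
42 → 4² + 2² = 20
20 → 2² + 0² = 4  — 4 repeats.
That took 10 steps.

10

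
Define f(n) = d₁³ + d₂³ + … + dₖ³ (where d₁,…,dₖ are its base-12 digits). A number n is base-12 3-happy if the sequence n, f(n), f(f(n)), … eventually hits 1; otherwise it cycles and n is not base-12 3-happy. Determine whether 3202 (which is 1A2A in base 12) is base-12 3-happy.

3202 = (1,10,2,10)_12 → 1³ + 10³ + 2³ + 10³ = 2009
2009 = (1,1,11,5)_12 → 1³ + 1³ + 11³ + 5³ = 1458
1458 = (10,1,6)_12 → 10³ + 1³ + 6³ = 1217
1217 = (8,5,5)_12 → 8³ + 5³ + 5³ = 762
762 = (5,3,6)_12 → 5³ + 3³ + 6³ = 368
368 = (2,6,8)_12 → 2³ + 6³ + 8³ = 736
736 = (5,1,4)_12 → 5³ + 1³ + 4³ = 190
190 = (1,3,10)_12 → 1³ + 3³ + 10³ = 1028
1028 = (7,1,8)_12 → 7³ + 1³ + 8³ = 856
856 = (5,11,4)_12 → 5³ + 11³ + 4³ = 1520
1520 = (10,6,8)_12 → 10³ + 6³ + 8³ = 1728
1728 = (1,0,0,0)_12 → 1³ + 0³ + 0³ + 0³ = 1  — reached 1.

base-12 3-happy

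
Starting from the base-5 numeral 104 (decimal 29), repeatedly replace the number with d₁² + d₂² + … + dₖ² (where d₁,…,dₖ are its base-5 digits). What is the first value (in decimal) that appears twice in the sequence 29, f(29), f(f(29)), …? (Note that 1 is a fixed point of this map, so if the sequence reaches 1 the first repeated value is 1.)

29 = (1,0,4)_5 → 1² + 0² + 4² = 1 + 0 + 16 = 17
17 = (3,2)_5 → 3² + 2² = 9 + 4 = 13
13 = (2,3)_5 → 2² + 3² = 4 + 9 = 13  — 13 already appeared earlier.

13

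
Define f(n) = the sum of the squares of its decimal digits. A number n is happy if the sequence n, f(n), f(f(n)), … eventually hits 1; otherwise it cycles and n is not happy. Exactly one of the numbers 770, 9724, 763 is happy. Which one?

770: 770 → 98 → 145 → 42 → 20 → 4 → 16 → 37 → 58 → 89 → 145  — repeats 145 (not happy)
9724: 9724 → 150 → 26 → 40 → 16 → 37 → 58 → 89 → 145 → 42 → 20 → 4 → 16  — repeats 16 (not happy)
763: 763 → 94 → 97 → 130 → 10 → 1  — reaches 1 (happy)

763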